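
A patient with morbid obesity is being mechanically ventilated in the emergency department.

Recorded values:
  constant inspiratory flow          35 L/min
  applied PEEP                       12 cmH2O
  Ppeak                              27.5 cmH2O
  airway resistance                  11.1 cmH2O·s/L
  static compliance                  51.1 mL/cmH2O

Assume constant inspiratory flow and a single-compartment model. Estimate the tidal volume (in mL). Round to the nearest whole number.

Flow: 35 L/min ÷ 60 = 0.5833 L/s.
Equation of motion (constant flow): PIP = Vt/C + R·V̇ + PEEP.
Vt/C = PIP − R·V̇ − PEEP = 27.5 − 6.475 − 12 = 9.025 cmH2O.
Vt = C × 9.025 = 51.1 × 9.025 = 461.18 mL.

461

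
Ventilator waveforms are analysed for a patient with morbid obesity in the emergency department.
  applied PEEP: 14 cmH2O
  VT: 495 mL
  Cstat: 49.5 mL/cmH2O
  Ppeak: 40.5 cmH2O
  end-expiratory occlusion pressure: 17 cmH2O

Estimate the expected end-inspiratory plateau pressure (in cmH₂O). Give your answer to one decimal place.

End-expiratory occlusion gives total PEEP = 17 cmH2O (intrinsic PEEP = 17 − 14 = 3). Use total PEEP for the elastic gradient.
Pplat = PEEPtotal + Vt / Cstat = 17 + 495 / 49.5 = 17 + 10.0 = 27.0 cmH2O.

27.0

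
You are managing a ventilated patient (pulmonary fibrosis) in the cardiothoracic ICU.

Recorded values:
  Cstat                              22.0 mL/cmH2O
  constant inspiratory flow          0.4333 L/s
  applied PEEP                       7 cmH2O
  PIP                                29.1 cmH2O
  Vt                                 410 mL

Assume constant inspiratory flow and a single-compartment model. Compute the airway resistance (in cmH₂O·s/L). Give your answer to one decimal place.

8.0

Equation of motion (constant flow): PIP = Vt/C + R·V̇ + PEEP.
R·V̇ = PIP − Vt/C − PEEP = 29.1 − 410/22.0 − 7 = 29.1 − 18.636 − 7 = 3.464 cmH2O.
R = 3.464 / 0.4333 = 7.994 cmH2O·s/L.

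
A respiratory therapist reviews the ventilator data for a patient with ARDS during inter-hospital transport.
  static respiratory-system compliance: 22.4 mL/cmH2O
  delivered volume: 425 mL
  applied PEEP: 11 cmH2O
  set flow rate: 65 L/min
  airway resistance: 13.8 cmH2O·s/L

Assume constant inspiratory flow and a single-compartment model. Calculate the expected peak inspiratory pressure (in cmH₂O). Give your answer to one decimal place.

Flow: 65 L/min ÷ 60 = 1.0833 L/s.
Equation of motion (constant flow): PIP = Vt/C + R·V̇ + PEEP.
PIP = 425/22.4 + 13.8×1.0833 + 11 = 18.973 + 14.95 + 11 = 44.923 cmH2O.

44.9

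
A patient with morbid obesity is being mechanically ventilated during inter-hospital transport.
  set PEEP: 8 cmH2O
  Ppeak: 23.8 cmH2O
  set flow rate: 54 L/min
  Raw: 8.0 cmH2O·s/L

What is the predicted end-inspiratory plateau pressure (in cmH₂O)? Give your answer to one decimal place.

Flow: 54 L/min ÷ 60 = 0.9 L/s.
Pplat = PIP − Raw × flow = 23.8 − 8.0 × 0.9 = 23.8 − 7.2 = 16.6 cmH2O.

16.6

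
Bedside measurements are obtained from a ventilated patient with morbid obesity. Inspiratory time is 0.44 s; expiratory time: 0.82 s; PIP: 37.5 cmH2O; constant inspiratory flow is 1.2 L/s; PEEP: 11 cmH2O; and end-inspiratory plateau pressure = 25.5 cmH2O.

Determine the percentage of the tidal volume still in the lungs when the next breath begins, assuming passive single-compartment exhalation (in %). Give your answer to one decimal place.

10.5

Vt = flow × Ti = 1.2 L/s × 0.44 s × 1000 mL/L = 528.0 mL.
R = (PIP − Pplat)/V̇ = (37.5 − 25.5) / 1.2 = 12.0/1.2 = 10.0 cmH2O·s/L.
C = Vt/(Pplat − PEEP) = 528.0 / (25.5 − 11) = 528.0/14.5 = 36.414 mL/cmH2O.
τ = R × C = 10.0 × 0.03641 L/cmH2O = 0.3641 s.
Fraction remaining at end-expiration = e^(−Te/τ) = e^(−0.82/0.3641) = 0.1052 → 10.52%.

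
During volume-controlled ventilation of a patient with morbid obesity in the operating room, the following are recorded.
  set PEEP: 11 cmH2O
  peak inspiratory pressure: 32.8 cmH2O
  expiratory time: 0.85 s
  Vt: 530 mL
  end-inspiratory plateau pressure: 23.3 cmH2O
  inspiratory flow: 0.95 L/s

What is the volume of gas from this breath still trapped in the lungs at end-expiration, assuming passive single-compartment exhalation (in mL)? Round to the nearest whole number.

R = (PIP − Pplat)/V̇ = (32.8 − 23.3) / 0.95 = 9.5/0.95 = 10.0 cmH2O·s/L.
C = Vt/(Pplat − PEEP) = 530.0 / (23.3 − 11) = 530.0/12.3 = 43.089 mL/cmH2O.
τ = R × C = 10.0 × 0.04309 L/cmH2O = 0.4309 s.
Fraction remaining = e^(−Te/τ) = e^(−0.85/0.4309) = 0.1391.
Trapped volume = 530.0 × 0.1391 = 73.723 mL.

74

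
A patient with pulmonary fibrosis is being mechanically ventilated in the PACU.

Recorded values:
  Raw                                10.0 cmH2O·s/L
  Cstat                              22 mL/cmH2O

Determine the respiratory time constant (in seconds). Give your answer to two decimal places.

0.22

τ = R × C = 10.0 × 22 mL/cmH2O = 10.0 × 0.022 L/cmH2O = 0.22 s.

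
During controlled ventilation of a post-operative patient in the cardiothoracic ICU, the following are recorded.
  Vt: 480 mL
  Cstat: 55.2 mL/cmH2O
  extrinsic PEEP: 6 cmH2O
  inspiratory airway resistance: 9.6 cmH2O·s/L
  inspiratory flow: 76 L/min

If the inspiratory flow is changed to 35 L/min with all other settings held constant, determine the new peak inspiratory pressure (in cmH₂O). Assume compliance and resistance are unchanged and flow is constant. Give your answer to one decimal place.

Flow: 76 L/min ÷ 60 = 1.2667 L/s.
New flow: 35 L/min ÷ 60 = 0.5833 L/s.
PIP = Vt/C + R·V̇ + PEEP (constant-flow equation of motion).
Only the resistive term changes: ΔPIP = R × ΔV̇ = 9.6 × (0.5833 − 1.2667) = 9.6 × -0.6834 = -6.561 cmH2O.
Original PIP = 480/55.2 + 9.6×1.2667 + 6 = 26.856 cmH2O; new PIP = 26.856 + (-6.561) = 20.295 cmH2O.

20.3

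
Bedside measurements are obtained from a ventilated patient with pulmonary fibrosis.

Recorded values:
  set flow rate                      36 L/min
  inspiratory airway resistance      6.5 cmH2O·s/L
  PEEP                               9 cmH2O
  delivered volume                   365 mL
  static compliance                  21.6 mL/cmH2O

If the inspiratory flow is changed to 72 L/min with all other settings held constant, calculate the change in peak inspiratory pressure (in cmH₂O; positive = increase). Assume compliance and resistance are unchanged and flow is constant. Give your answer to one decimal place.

3.9

Flow: 36 L/min ÷ 60 = 0.6 L/s.
New flow: 72 L/min ÷ 60 = 1.2 L/s.
PIP = Vt/C + R·V̇ + PEEP (constant-flow equation of motion).
Only the resistive term changes: ΔPIP = R × ΔV̇ = 6.5 × (1.2 − 0.6) = 6.5 × 0.6 = 3.9 cmH2O.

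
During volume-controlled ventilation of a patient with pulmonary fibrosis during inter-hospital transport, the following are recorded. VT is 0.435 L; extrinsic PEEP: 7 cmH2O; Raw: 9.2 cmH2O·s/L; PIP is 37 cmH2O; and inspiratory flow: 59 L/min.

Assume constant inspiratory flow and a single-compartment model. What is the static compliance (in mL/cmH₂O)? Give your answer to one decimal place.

20.8

Flow: 59 L/min ÷ 60 = 0.9833 L/s.
Equation of motion (constant flow): PIP = Vt/C + R·V̇ + PEEP.
Vt/C = PIP − R·V̇ − PEEP = 37 − 9.2×0.9833 − 7 = 37 − 9.046 − 7 = 20.954 cmH2O.
C = Vt / 20.954 = 435 / 20.954 = 20.76 mL/cmH2O.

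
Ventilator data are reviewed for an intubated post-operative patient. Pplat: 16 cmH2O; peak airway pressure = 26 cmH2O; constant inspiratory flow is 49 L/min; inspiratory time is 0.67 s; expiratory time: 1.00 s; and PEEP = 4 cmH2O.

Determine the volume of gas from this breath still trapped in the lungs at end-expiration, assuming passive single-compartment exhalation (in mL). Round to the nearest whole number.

Flow: 49 L/min ÷ 60 = 0.8167 L/s.
Vt = flow × Ti = 0.8167 L/s × 0.67 s × 1000 mL/L = 547.19 mL.
R = (PIP − Pplat)/V̇ = (26 − 16) / 0.8167 = 10.0/0.8167 = 12.244 cmH2O·s/L.
C = Vt/(Pplat − PEEP) = 547.19 / (16 − 4) = 547.19/12.0 = 45.599 mL/cmH2O.
τ = R × C = 12.244 × 0.0456 L/cmH2O = 0.5583 s.
Fraction remaining = e^(−Te/τ) = e^(−1.00/0.5583) = 0.1668.
Trapped volume = 547.19 × 0.1668 = 91.271 mL.

91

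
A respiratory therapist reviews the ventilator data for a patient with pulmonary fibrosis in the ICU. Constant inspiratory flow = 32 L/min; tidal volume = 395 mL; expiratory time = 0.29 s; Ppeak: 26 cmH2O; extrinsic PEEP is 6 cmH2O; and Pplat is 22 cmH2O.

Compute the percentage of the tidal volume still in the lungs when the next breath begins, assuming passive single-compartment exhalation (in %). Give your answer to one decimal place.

Flow: 32 L/min ÷ 60 = 0.5333 L/s.
R = (PIP − Pplat)/V̇ = (26 − 22) / 0.5333 = 4.0/0.5333 = 7.5 cmH2O·s/L.
C = Vt/(Pplat − PEEP) = 395.0 / (22 − 6) = 395.0/16.0 = 24.688 mL/cmH2O.
τ = R × C = 7.5 × 0.02469 L/cmH2O = 0.1852 s.
Fraction remaining at end-expiration = e^(−Te/τ) = e^(−0.29/0.1852) = 0.2089 → 20.89%.

20.9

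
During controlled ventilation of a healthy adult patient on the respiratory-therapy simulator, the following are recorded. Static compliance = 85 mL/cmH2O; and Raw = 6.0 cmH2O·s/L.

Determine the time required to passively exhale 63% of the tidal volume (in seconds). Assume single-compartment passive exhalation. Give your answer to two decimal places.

0.51

τ = R × C = 6.0 × 85 mL/cmH2O = 6.0 × 0.085 L/cmH2O = 0.51 s.
Exhaled fraction f = 1 − e^(−t/τ) → t = −τ·ln(1 − f) = −0.51·ln(0.37) = 0.5071 s.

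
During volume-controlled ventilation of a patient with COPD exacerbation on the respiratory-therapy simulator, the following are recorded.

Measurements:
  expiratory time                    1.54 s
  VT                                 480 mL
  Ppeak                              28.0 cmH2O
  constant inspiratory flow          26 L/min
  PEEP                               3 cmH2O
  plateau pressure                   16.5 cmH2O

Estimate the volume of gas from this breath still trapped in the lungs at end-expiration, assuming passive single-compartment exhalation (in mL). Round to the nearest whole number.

94

Flow: 26 L/min ÷ 60 = 0.4333 L/s.
R = (PIP − Pplat)/V̇ = (28.0 − 16.5) / 0.4333 = 11.5/0.4333 = 26.541 cmH2O·s/L.
C = Vt/(Pplat − PEEP) = 480.0 / (16.5 − 3) = 480.0/13.5 = 35.556 mL/cmH2O.
τ = R × C = 26.541 × 0.03556 L/cmH2O = 0.9438 s.
Fraction remaining = e^(−Te/τ) = e^(−1.54/0.9438) = 0.1956.
Trapped volume = 480.0 × 0.1956 = 93.888 mL.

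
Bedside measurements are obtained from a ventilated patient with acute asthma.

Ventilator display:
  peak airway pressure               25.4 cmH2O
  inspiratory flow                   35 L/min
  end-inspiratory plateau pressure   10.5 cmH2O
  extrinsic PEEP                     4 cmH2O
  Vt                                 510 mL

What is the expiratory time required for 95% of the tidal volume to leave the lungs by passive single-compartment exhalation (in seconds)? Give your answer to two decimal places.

6.00

Flow: 35 L/min ÷ 60 = 0.5833 L/s.
R = (PIP − Pplat)/V̇ = (25.4 − 10.5) / 0.5833 = 14.9/0.5833 = 25.544 cmH2O·s/L.
C = Vt/(Pplat − PEEP) = 510.0 / (10.5 − 4) = 510.0/6.5 = 78.462 mL/cmH2O.
τ = R × C = 25.544 × 0.07846 L/cmH2O = 2.004 s.
t = −τ·ln(1 − 0.95) = −2.004·ln(0.05) = 6.003 s.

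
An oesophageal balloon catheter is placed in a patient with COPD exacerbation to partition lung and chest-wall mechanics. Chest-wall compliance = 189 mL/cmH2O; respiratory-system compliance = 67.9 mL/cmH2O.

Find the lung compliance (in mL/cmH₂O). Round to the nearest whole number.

106

1/CL = 1/Crs − 1/Ccw.
1/CL = 1/67.9 − 1/189 = 0.009437.
CL = 105.97 mL/cmH2O.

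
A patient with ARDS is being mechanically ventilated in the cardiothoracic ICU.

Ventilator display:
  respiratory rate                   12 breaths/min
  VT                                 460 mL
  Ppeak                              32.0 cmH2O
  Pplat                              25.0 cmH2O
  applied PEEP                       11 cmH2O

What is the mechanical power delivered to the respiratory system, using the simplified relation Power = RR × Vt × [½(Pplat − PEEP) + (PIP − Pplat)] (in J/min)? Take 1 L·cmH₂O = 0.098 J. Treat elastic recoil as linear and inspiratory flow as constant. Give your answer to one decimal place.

7.6

Per-breath work = Vt × [½(Pplat−PEEP) + (PIP−Pplat)] = 0.460 × [0.5×14.0 + 7.0] = 0.460 × 14.0 = 6.44 L·cmH2O.
Power = 12 × 6.44 = 77.28 L·cmH2O/min.
× 0.098 J/(L·cmH2O) → 7.573 J/min.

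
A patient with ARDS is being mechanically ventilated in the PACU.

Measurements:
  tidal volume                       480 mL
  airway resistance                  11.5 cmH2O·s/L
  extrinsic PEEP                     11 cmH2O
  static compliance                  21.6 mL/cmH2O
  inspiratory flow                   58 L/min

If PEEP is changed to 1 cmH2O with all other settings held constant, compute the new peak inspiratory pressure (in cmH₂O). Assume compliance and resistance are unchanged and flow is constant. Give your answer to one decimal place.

34.3

Flow: 58 L/min ÷ 60 = 0.9667 L/s.
PIP = Vt/C + R·V̇ + PEEP (constant-flow equation of motion).
Only the baseline term changes: ΔPIP = ΔPEEP = 1 − 11 = -10.0 cmH2O.
Original PIP = 480/21.6 + 11.5×0.9667 + 11 = 44.339 cmH2O; new PIP = 44.339 + (-10.0) = 34.339 cmH2O.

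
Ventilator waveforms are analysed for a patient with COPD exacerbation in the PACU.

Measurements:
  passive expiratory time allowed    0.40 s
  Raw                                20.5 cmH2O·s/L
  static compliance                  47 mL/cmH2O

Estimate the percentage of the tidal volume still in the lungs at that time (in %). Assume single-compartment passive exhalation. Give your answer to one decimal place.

τ = R × C = 20.5 × 47 mL/cmH2O = 20.5 × 0.047 L/cmH2O = 0.9635 s.
Passive exhalation: V(t)/V₀ = e^(−t/τ) = e^(−0.40/0.9635) = 0.6602.
Fraction remaining = 0.6602 → 66.02%.

66.0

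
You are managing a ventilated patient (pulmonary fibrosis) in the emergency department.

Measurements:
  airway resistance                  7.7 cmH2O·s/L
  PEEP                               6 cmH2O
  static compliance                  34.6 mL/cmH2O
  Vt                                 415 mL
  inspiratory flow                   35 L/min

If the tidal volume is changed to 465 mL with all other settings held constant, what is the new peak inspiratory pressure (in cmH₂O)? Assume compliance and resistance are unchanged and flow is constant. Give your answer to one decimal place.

Flow: 35 L/min ÷ 60 = 0.5833 L/s.
PIP = Vt/C + R·V̇ + PEEP (constant-flow equation of motion).
Only the elastic term changes: ΔPIP = ΔVt / C = (465 − 415) / 34.6 = 1.445 cmH2O.
Original PIP = 415/34.6 + 7.7×0.5833 + 6 = 22.486 cmH2O; new PIP = 22.486 + (1.445) = 23.931 cmH2O.

23.9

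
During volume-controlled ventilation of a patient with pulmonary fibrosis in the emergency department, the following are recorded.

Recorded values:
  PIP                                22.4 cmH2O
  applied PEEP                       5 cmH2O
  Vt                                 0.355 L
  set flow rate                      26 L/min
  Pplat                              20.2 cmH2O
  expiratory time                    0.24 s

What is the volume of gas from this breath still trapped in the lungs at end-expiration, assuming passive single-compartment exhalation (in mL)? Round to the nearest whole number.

Flow: 26 L/min ÷ 60 = 0.4333 L/s.
R = (PIP − Pplat)/V̇ = (22.4 − 20.2) / 0.4333 = 2.2/0.4333 = 5.077 cmH2O·s/L.
C = Vt/(Pplat − PEEP) = 355.0 / (20.2 − 5) = 355.0/15.2 = 23.355 mL/cmH2O.
τ = R × C = 5.077 × 0.02336 L/cmH2O = 0.1186 s.
Fraction remaining = e^(−Te/τ) = e^(−0.24/0.1186) = 0.1322.
Trapped volume = 355.0 × 0.1322 = 46.931 mL.

47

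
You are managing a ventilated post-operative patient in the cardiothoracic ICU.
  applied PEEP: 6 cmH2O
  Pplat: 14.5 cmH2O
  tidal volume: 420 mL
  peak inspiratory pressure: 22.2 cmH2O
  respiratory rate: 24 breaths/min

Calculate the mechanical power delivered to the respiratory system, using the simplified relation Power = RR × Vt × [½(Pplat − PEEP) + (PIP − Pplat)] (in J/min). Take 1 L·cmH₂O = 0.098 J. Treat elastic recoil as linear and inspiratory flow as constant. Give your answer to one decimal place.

11.8

Per-breath work = Vt × [½(Pplat−PEEP) + (PIP−Pplat)] = 0.420 × [0.5×8.5 + 7.7] = 0.420 × 11.95 = 5.019 L·cmH2O.
Power = 24 × 5.019 = 120.46 L·cmH2O/min.
× 0.098 J/(L·cmH2O) → 11.805 J/min.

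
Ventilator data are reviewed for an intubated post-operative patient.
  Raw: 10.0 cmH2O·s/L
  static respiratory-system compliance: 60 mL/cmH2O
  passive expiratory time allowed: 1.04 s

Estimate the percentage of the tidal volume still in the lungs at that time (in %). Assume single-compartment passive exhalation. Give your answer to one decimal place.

τ = R × C = 10.0 × 60 mL/cmH2O = 10.0 × 0.060 L/cmH2O = 0.6 s.
Passive exhalation: V(t)/V₀ = e^(−t/τ) = e^(−1.04/0.6) = 0.1767.
Fraction remaining = 0.1767 → 17.67%.

17.7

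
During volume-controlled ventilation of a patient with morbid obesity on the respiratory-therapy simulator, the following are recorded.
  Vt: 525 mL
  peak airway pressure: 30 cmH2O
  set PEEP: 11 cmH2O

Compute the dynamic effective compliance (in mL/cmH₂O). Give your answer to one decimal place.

27.6

Dynamic compliance = Vt / (PIP − PEEP) = 525 / (30 − 11) = 525 / 19.0 = 27.632 mL/cmH2O.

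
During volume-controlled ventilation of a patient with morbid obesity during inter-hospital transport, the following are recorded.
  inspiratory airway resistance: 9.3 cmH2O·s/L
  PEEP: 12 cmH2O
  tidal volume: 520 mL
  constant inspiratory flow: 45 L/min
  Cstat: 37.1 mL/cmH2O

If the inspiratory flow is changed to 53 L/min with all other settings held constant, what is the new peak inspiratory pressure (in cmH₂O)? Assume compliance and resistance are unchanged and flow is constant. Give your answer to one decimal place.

34.2

Flow: 45 L/min ÷ 60 = 0.75 L/s.
New flow: 53 L/min ÷ 60 = 0.8833 L/s.
PIP = Vt/C + R·V̇ + PEEP (constant-flow equation of motion).
Only the resistive term changes: ΔPIP = R × ΔV̇ = 9.3 × (0.8833 − 0.75) = 9.3 × 0.1333 = 1.24 cmH2O.
Original PIP = 520/37.1 + 9.3×0.75 + 12 = 32.991 cmH2O; new PIP = 32.991 + (1.24) = 34.231 cmH2O.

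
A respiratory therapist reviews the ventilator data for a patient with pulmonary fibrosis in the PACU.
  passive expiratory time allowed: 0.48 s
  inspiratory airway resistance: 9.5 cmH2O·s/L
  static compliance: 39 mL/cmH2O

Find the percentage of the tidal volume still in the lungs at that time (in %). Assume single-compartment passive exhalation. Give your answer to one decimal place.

27.4

τ = R × C = 9.5 × 39 mL/cmH2O = 9.5 × 0.039 L/cmH2O = 0.3705 s.
Passive exhalation: V(t)/V₀ = e^(−t/τ) = e^(−0.48/0.3705) = 0.2737.
Fraction remaining = 0.2737 → 27.37%.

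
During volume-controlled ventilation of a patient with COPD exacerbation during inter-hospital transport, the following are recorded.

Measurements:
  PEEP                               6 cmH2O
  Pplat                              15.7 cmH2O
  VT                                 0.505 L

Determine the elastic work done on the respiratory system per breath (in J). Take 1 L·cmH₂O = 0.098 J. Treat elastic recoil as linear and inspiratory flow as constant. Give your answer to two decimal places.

Elastic work ≈ ½ × (Pplat − PEEP) × Vt = 0.5 × (15.7 − 6) × 0.505 L = 0.5 × 9.7 × 0.505 = 2.449 L·cmH2O.
× 0.098 J/(L·cmH2O) → 0.24 J.

0.24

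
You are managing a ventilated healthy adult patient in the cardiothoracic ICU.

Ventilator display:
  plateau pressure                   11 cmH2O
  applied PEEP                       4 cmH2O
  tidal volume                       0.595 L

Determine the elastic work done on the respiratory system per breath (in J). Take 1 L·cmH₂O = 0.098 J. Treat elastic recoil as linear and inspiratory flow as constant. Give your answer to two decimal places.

0.20

Elastic work ≈ ½ × (Pplat − PEEP) × Vt = 0.5 × (11 − 4) × 0.595 L = 0.5 × 7.0 × 0.595 = 2.083 L·cmH2O.
× 0.098 J/(L·cmH2O) → 0.2041 J.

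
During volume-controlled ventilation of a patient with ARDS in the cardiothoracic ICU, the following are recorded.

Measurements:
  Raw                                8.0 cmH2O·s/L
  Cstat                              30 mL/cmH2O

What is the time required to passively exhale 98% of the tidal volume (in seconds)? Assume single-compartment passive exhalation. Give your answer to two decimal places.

τ = R × C = 8.0 × 30 mL/cmH2O = 8.0 × 0.030 L/cmH2O = 0.24 s.
Exhaled fraction f = 1 − e^(−t/τ) → t = −τ·ln(1 − f) = −0.24·ln(0.02) = 0.9389 s.

0.94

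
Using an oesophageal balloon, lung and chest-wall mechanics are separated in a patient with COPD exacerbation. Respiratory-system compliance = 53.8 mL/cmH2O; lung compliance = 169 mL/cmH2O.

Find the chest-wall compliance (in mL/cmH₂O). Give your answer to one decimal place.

1/Ccw = 1/Crs − 1/CL.
1/Ccw = 1/53.8 − 1/169 = 0.01267.
Ccw = 78.927 mL/cmH2O.

78.9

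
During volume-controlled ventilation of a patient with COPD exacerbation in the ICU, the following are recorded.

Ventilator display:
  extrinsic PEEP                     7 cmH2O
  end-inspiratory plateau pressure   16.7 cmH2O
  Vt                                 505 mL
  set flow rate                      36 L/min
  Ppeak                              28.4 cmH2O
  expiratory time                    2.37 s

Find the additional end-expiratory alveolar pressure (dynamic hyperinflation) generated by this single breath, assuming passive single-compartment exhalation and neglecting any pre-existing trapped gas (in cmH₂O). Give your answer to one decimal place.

Flow: 36 L/min ÷ 60 = 0.6 L/s.
R = (PIP − Pplat)/V̇ = (28.4 − 16.7) / 0.6 = 11.7/0.6 = 19.5 cmH2O·s/L.
C = Vt/(Pplat − PEEP) = 505.0 / (16.7 − 7) = 505.0/9.7 = 52.062 mL/cmH2O.
τ = R × C = 19.5 × 0.05206 L/cmH2O = 1.015 s.
Fraction remaining = e^(−Te/τ) = e^(−2.37/1.015) = 0.09681; trapped volume = 505.0 × 0.09681 = 48.889 mL.
Additional alveolar pressure from trapping ≈ V_trapped / C = 48.889 / 52.062 = 0.9391 cmH2O.

0.9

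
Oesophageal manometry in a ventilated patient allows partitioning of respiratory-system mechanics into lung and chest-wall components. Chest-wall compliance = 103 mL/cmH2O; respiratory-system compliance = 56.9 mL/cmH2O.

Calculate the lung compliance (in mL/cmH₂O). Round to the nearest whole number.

127

1/CL = 1/Crs − 1/Ccw.
1/CL = 1/56.9 − 1/103 = 0.007866.
CL = 127.13 mL/cmH2O.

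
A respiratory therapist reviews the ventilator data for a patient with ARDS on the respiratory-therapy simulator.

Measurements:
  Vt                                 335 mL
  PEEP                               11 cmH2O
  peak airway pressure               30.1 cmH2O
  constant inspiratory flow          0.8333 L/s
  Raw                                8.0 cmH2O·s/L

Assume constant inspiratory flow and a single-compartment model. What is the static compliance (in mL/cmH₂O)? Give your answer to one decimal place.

Equation of motion (constant flow): PIP = Vt/C + R·V̇ + PEEP.
Vt/C = PIP − R·V̇ − PEEP = 30.1 − 8.0×0.8333 − 11 = 30.1 − 6.666 − 11 = 12.434 cmH2O.
C = Vt / 12.434 = 335 / 12.434 = 26.942 mL/cmH2O.

26.9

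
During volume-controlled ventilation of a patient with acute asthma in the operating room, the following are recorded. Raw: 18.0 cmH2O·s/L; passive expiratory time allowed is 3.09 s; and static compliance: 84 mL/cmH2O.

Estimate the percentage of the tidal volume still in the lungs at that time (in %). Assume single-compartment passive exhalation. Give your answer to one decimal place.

13.0

τ = R × C = 18.0 × 84 mL/cmH2O = 18.0 × 0.084 L/cmH2O = 1.512 s.
Passive exhalation: V(t)/V₀ = e^(−t/τ) = e^(−3.09/1.512) = 0.1296.
Fraction remaining = 0.1296 → 12.96%.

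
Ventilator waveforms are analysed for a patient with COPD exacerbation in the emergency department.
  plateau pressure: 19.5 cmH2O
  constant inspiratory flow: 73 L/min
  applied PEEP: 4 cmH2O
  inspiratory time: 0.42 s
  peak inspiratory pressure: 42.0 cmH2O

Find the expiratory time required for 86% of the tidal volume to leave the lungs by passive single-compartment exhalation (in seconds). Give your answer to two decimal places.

Flow: 73 L/min ÷ 60 = 1.2167 L/s.
Vt = flow × Ti = 1.2167 L/s × 0.42 s × 1000 mL/L = 511.01 mL.
R = (PIP − Pplat)/V̇ = (42.0 − 19.5) / 1.2167 = 22.5/1.2167 = 18.493 cmH2O·s/L.
C = Vt/(Pplat − PEEP) = 511.01 / (19.5 − 4) = 511.01/15.5 = 32.968 mL/cmH2O.
τ = R × C = 18.493 × 0.03297 L/cmH2O = 0.6097 s.
t = −τ·ln(1 − 0.86) = −0.6097·ln(0.14) = 1.199 s.

1.20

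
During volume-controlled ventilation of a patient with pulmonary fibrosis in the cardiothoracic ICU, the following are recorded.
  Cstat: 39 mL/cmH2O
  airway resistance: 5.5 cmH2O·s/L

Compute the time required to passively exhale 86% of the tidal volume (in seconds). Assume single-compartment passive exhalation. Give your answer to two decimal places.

0.42

τ = R × C = 5.5 × 39 mL/cmH2O = 5.5 × 0.039 L/cmH2O = 0.2145 s.
Exhaled fraction f = 1 − e^(−t/τ) → t = −τ·ln(1 − f) = −0.2145·ln(0.14) = 0.4217 s.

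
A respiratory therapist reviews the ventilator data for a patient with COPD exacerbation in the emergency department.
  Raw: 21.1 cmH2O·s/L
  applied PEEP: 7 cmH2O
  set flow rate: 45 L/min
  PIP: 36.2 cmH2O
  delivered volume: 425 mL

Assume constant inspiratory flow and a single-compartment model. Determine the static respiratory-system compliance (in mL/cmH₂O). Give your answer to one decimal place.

Flow: 45 L/min ÷ 60 = 0.75 L/s.
Equation of motion (constant flow): PIP = Vt/C + R·V̇ + PEEP.
Vt/C = PIP − R·V̇ − PEEP = 36.2 − 21.1×0.75 − 7 = 36.2 − 15.825 − 7 = 13.375 cmH2O.
C = Vt / 13.375 = 425 / 13.375 = 31.776 mL/cmH2O.

31.8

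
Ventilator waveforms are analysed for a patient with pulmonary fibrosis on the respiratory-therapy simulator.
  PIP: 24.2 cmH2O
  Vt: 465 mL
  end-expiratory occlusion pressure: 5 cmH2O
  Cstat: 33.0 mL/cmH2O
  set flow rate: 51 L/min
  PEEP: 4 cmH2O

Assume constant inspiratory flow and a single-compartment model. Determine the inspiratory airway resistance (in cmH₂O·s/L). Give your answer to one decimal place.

Flow: 51 L/min ÷ 60 = 0.85 L/s.
Total PEEP = 5 cmH2O (set 4 + intrinsic 1); this is the baseline alveolar pressure.
Equation of motion (constant flow): PIP = Vt/C + R·V̇ + PEEP.
R·V̇ = PIP − Vt/C − PEEP = 24.2 − 465/33.0 − 5 = 24.2 − 14.091 − 5 = 5.109 cmH2O.
R = 5.109 / 0.85 = 6.011 cmH2O·s/L.

6.0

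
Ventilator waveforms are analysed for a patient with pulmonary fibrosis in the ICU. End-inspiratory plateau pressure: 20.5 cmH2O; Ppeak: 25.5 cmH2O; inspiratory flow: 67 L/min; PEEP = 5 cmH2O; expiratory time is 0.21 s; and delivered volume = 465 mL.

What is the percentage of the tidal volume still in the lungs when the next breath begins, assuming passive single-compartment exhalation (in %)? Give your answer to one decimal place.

20.9

Flow: 67 L/min ÷ 60 = 1.1167 L/s.
R = (PIP − Pplat)/V̇ = (25.5 − 20.5) / 1.1167 = 5.0/1.1167 = 4.477 cmH2O·s/L.
C = Vt/(Pplat − PEEP) = 465.0 / (20.5 − 5) = 465.0/15.5 = 30.0 mL/cmH2O.
τ = R × C = 4.477 × 0.03 L/cmH2O = 0.1343 s.
Fraction remaining at end-expiration = e^(−Te/τ) = e^(−0.21/0.1343) = 0.2094 → 20.94%.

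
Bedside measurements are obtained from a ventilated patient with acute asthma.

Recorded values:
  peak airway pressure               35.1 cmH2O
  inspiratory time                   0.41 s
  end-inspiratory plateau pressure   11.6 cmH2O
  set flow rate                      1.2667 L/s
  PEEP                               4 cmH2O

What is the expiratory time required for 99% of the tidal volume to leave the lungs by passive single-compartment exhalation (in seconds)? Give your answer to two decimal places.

Vt = flow × Ti = 1.2667 L/s × 0.41 s × 1000 mL/L = 519.35 mL.
R = (PIP − Pplat)/V̇ = (35.1 − 11.6) / 1.2667 = 23.5/1.2667 = 18.552 cmH2O·s/L.
C = Vt/(Pplat − PEEP) = 519.35 / (11.6 − 4) = 519.35/7.6 = 68.336 mL/cmH2O.
τ = R × C = 18.552 × 0.06834 L/cmH2O = 1.268 s.
t = −τ·ln(1 − 0.99) = −1.268·ln(0.01) = 5.839 s.

5.84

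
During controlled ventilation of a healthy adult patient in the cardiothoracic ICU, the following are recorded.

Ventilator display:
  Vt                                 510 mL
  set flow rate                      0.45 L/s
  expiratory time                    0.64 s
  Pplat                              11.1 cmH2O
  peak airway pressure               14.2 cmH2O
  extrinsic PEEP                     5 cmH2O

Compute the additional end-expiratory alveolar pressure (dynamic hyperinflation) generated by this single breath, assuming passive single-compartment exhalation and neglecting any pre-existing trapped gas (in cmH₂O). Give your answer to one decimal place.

2.0

R = (PIP − Pplat)/V̇ = (14.2 − 11.1) / 0.45 = 3.1/0.45 = 6.889 cmH2O·s/L.
C = Vt/(Pplat − PEEP) = 510.0 / (11.1 − 5) = 510.0/6.1 = 83.607 mL/cmH2O.
τ = R × C = 6.889 × 0.08361 L/cmH2O = 0.576 s.
Fraction remaining = e^(−Te/τ) = e^(−0.64/0.576) = 0.3292; trapped volume = 510.0 × 0.3292 = 167.89 mL.
Additional alveolar pressure from trapping ≈ V_trapped / C = 167.89 / 83.607 = 2.008 cmH2O.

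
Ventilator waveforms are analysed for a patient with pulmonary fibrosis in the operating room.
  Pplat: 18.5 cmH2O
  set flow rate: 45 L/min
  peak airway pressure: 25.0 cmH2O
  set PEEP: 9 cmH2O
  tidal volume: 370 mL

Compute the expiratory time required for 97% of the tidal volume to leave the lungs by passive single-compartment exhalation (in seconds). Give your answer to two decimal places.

1.18

Flow: 45 L/min ÷ 60 = 0.75 L/s.
R = (PIP − Pplat)/V̇ = (25.0 − 18.5) / 0.75 = 6.5/0.75 = 8.667 cmH2O·s/L.
C = Vt/(Pplat − PEEP) = 370.0 / (18.5 − 9) = 370.0/9.5 = 38.947 mL/cmH2O.
τ = R × C = 8.667 × 0.03895 L/cmH2O = 0.3376 s.
t = −τ·ln(1 − 0.97) = −0.3376·ln(0.03) = 1.184 s.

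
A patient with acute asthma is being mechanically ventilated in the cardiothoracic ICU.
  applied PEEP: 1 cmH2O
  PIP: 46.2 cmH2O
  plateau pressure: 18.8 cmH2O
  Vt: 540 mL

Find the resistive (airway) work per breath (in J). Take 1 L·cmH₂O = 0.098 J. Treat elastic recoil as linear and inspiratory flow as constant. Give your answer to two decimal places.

1.45

With constant inspiratory flow the resistive pressure is constant at PIP − Pplat = 46.2 − 18.8 = 27.4 cmH2O, so resistive work = 27.4 × 0.540 = 14.796 L·cmH2O.
× 0.098 J/(L·cmH2O) → 1.45 J.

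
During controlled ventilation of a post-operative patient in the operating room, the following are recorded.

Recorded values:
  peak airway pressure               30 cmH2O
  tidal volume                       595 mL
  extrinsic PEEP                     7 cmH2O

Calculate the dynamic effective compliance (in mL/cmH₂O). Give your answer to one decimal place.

Dynamic compliance = Vt / (PIP − PEEP) = 595 / (30 − 7) = 595 / 23.0 = 25.87 mL/cmH2O.

25.9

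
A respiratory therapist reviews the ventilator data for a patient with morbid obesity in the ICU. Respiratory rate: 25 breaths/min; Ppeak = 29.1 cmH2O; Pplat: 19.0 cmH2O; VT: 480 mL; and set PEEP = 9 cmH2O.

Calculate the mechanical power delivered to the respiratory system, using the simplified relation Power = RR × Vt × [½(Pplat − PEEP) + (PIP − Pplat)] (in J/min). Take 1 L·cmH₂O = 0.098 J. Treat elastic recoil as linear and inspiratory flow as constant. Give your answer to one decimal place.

17.8

Per-breath work = Vt × [½(Pplat−PEEP) + (PIP−Pplat)] = 0.480 × [0.5×10.0 + 10.1] = 0.480 × 15.1 = 7.248 L·cmH2O.
Power = 25 × 7.248 = 181.2 L·cmH2O/min.
× 0.098 J/(L·cmH2O) → 17.758 J/min.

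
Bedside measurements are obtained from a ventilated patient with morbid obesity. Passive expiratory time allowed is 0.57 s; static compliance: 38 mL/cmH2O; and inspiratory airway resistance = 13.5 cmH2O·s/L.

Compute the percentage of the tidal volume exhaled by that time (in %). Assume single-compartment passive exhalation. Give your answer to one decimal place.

67.1

τ = R × C = 13.5 × 38 mL/cmH2O = 13.5 × 0.038 L/cmH2O = 0.513 s.
Passive exhalation: V(t)/V₀ = e^(−t/τ) = e^(−0.57/0.513) = 0.3292.
Fraction exhaled = 1 − 0.3292 = 0.6708 → 67.08%.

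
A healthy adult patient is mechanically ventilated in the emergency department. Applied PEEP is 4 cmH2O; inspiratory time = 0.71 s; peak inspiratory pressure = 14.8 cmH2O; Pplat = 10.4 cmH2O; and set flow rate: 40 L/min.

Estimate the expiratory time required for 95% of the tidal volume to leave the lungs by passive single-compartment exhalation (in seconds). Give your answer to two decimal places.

Flow: 40 L/min ÷ 60 = 0.6667 L/s.
Vt = flow × Ti = 0.6667 L/s × 0.71 s × 1000 mL/L = 473.36 mL.
R = (PIP − Pplat)/V̇ = (14.8 − 10.4) / 0.6667 = 4.4/0.6667 = 6.6 cmH2O·s/L.
C = Vt/(Pplat − PEEP) = 473.36 / (10.4 − 4) = 473.36/6.4 = 73.963 mL/cmH2O.
τ = R × C = 6.6 × 0.07396 L/cmH2O = 0.4881 s.
t = −τ·ln(1 − 0.95) = −0.4881·ln(0.05) = 1.462 s.

1.46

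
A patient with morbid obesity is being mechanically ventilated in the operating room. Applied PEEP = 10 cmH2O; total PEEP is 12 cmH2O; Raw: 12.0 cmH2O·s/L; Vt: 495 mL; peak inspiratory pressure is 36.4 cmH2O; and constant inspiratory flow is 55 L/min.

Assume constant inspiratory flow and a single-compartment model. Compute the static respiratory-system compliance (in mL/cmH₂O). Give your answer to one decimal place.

36.9

Flow: 55 L/min ÷ 60 = 0.9167 L/s.
Total PEEP = 12 cmH2O (set 10 + intrinsic 2); this is the baseline alveolar pressure.
Equation of motion (constant flow): PIP = Vt/C + R·V̇ + PEEP.
Vt/C = PIP − R·V̇ − PEEP = 36.4 − 12.0×0.9167 − 12 = 36.4 − 11.0 − 12 = 13.4 cmH2O.
C = Vt / 13.4 = 495 / 13.4 = 36.94 mL/cmH2O.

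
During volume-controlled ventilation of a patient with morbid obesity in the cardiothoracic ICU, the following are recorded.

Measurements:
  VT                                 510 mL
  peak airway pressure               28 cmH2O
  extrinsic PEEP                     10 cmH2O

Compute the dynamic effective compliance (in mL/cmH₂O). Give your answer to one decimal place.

Dynamic compliance = Vt / (PIP − PEEP) = 510 / (28 − 10) = 510 / 18.0 = 28.333 mL/cmH2O.

28.3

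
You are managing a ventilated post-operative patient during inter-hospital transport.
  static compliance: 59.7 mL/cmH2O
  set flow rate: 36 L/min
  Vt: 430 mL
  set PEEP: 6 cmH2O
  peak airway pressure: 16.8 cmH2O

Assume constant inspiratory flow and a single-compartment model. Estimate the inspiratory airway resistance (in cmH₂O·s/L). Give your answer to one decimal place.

6.0

Flow: 36 L/min ÷ 60 = 0.6 L/s.
Equation of motion (constant flow): PIP = Vt/C + R·V̇ + PEEP.
R·V̇ = PIP − Vt/C − PEEP = 16.8 − 430/59.7 − 6 = 16.8 − 7.203 − 6 = 3.597 cmH2O.
R = 3.597 / 0.6 = 5.995 cmH2O·s/L.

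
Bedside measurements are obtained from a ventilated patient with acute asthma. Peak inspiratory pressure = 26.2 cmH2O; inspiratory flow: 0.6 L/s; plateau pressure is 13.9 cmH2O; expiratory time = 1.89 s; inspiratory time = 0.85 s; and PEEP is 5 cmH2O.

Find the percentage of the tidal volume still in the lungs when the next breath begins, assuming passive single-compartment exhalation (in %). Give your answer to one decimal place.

Vt = flow × Ti = 0.6 L/s × 0.85 s × 1000 mL/L = 510.0 mL.
R = (PIP − Pplat)/V̇ = (26.2 − 13.9) / 0.6 = 12.3/0.6 = 20.5 cmH2O·s/L.
C = Vt/(Pplat − PEEP) = 510.0 / (13.9 − 5) = 510.0/8.9 = 57.303 mL/cmH2O.
τ = R × C = 20.5 × 0.0573 L/cmH2O = 1.175 s.
Fraction remaining at end-expiration = e^(−Te/τ) = e^(−1.89/1.175) = 0.2002 → 20.02%.

20.0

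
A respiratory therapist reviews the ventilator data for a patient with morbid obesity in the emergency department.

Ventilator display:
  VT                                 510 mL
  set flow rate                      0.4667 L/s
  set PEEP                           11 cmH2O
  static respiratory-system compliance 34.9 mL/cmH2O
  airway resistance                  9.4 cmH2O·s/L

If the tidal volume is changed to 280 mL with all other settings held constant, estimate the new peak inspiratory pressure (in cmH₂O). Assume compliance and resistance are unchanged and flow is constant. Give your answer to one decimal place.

PIP = Vt/C + R·V̇ + PEEP (constant-flow equation of motion).
Only the elastic term changes: ΔPIP = ΔVt / C = (280 − 510) / 34.9 = -6.59 cmH2O.
Original PIP = 510/34.9 + 9.4×0.4667 + 11 = 30.0 cmH2O; new PIP = 30.0 + (-6.59) = 23.41 cmH2O.

23.4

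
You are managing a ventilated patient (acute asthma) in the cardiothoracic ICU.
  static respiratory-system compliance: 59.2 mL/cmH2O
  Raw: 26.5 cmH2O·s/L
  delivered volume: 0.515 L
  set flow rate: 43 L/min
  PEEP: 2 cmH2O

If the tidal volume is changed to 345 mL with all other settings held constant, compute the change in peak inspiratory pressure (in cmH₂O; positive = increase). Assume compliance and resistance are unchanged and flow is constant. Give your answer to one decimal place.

PIP = Vt/C + R·V̇ + PEEP (constant-flow equation of motion).
Only the elastic term changes: ΔPIP = ΔVt / C = (345 − 515) / 59.2 = -2.872 cmH2O.

-2.9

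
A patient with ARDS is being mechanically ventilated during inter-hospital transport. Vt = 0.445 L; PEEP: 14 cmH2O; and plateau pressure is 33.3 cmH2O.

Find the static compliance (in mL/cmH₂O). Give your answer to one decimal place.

Cstat = Vt / (Pplat − PEEP) = 445 / (33.3 − 14) = 445 / 19.3 = 23.057 mL/cmH2O.

23.1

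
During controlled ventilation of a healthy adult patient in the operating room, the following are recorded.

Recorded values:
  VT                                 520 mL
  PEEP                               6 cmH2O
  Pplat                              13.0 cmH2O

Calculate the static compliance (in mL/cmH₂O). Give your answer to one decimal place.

Cstat = Vt / (Pplat − PEEP) = 520 / (13.0 − 6) = 520 / 7.0 = 74.286 mL/cmH2O.

74.3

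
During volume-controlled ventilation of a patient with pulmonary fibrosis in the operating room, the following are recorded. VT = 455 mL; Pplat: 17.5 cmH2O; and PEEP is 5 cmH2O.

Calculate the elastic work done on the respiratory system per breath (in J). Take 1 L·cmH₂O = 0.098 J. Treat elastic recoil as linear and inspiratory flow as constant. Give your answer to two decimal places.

0.28

Elastic work ≈ ½ × (Pplat − PEEP) × Vt = 0.5 × (17.5 − 5) × 0.455 L = 0.5 × 12.5 × 0.455 = 2.844 L·cmH2O.
× 0.098 J/(L·cmH2O) → 0.2787 J.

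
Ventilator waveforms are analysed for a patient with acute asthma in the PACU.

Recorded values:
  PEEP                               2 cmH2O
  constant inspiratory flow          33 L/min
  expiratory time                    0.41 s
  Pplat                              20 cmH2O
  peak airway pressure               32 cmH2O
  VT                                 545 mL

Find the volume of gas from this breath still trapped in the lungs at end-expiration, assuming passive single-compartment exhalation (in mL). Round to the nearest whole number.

Flow: 33 L/min ÷ 60 = 0.55 L/s.
R = (PIP − Pplat)/V̇ = (32 − 20) / 0.55 = 12.0/0.55 = 21.818 cmH2O·s/L.
C = Vt/(Pplat − PEEP) = 545.0 / (20 − 2) = 545.0/18.0 = 30.278 mL/cmH2O.
τ = R × C = 21.818 × 0.03028 L/cmH2O = 0.6606 s.
Fraction remaining = e^(−Te/τ) = e^(−0.41/0.6606) = 0.5376.
Trapped volume = 545.0 × 0.5376 = 292.99 mL.

293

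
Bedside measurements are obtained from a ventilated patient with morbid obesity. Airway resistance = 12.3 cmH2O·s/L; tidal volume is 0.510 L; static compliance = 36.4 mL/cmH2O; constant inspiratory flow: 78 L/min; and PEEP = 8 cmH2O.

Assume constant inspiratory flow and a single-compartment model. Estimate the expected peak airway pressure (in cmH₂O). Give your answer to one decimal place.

Flow: 78 L/min ÷ 60 = 1.3 L/s.
Equation of motion (constant flow): PIP = Vt/C + R·V̇ + PEEP.
PIP = 510/36.4 + 12.3×1.3 + 8 = 14.011 + 15.99 + 8 = 38.001 cmH2O.

38.0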